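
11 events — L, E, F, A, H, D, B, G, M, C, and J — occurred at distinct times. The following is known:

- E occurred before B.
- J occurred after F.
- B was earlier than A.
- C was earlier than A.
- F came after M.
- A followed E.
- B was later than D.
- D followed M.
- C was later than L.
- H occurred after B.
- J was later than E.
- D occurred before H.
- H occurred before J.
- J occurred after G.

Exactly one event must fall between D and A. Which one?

Tracing the constraints gives D → B → A, so B sits after D and before A.
No other event is forced both after D and before A.

B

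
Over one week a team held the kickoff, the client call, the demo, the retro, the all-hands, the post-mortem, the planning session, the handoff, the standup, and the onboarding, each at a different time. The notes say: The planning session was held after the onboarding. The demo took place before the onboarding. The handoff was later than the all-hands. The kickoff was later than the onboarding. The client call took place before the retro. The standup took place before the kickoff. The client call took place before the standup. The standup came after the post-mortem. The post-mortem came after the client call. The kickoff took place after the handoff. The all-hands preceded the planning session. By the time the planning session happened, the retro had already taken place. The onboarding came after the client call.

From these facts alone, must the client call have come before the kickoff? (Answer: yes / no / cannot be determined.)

Chain the constraints: the client call → the standup → the kickoff. Each link is directly stated, so the client call comes before the kickoff.

yes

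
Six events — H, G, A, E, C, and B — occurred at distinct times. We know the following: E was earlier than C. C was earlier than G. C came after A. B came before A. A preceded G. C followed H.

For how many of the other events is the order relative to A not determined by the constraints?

2

Forced before A: B; forced after A: C and G.
That leaves E and H with no forced order relative to A — 2.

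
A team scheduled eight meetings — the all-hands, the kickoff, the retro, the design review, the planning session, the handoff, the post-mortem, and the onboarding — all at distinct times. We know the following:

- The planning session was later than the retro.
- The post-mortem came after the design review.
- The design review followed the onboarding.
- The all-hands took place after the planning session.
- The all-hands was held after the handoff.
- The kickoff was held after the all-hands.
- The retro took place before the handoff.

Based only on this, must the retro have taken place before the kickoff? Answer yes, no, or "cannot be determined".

yes

Chain the constraints: the retro → the handoff → the all-hands → the kickoff. Each link is directly stated, so the retro comes before the kickoff.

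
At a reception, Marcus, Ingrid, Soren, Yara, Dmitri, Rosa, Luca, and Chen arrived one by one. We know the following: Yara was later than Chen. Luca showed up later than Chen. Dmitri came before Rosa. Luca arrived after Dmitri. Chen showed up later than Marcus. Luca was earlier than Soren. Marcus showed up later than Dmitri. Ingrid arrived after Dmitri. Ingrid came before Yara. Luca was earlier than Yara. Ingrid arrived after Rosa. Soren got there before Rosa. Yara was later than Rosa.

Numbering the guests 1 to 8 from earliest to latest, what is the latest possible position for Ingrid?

Ingrid must come before Yara — 1 guest forced after them.
Everything else can be placed before Ingrid in some valid order, so Ingrid can sit as late as position 8 − 1 = 7.

7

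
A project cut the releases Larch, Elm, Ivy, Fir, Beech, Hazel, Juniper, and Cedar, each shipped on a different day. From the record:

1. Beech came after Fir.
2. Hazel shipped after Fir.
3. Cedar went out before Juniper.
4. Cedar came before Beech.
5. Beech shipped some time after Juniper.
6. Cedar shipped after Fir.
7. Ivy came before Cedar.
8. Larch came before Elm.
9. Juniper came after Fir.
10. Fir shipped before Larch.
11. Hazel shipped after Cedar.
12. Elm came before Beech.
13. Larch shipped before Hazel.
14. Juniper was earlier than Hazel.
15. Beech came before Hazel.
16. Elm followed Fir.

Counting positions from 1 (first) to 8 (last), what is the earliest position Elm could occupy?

3

Fir and Larch must both come before Elm — 2 forced predecessors.
Nothing else is forced ahead of Elm, so its earliest slot is position 2 + 1 = 3.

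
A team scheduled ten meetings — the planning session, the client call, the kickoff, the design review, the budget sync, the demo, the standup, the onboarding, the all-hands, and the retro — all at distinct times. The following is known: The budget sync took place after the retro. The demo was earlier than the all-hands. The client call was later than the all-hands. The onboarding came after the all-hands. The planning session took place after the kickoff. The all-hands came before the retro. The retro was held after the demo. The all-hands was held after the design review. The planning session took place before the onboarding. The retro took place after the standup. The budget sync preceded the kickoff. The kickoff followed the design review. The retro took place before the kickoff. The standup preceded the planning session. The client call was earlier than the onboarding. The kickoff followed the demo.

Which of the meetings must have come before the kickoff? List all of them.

the all-hands, the budget sync, the demo, the design review, the retro, the standup

Directly stated before the kickoff: the budget sync, the demo, the design review, and the retro.
The all-hands reaches the kickoff via the all-hands → the retro → the kickoff.
The standup reaches the kickoff via the standup → the retro → the kickoff.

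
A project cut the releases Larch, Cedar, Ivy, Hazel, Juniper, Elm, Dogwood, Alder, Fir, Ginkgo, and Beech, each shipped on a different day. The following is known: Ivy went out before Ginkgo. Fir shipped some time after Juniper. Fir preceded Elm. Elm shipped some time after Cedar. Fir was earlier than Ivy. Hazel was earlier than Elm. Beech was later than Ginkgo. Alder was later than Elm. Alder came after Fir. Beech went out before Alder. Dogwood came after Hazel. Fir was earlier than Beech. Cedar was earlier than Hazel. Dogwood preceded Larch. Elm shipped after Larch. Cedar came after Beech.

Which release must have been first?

Juniper has a chain of constraints placing it before every other release, so Juniper must be first.

Juniper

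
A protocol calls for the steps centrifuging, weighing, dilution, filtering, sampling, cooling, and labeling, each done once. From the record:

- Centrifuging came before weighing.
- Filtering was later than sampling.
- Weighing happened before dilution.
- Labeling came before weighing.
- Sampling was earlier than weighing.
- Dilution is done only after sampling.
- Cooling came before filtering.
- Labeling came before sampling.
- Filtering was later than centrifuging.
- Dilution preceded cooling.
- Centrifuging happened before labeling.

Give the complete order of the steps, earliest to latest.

The constraints fix every adjacent pair, so only one ordering works:
centrifuging → labeling → sampling → weighing → dilution → cooling → filtering.

centrifuging, labeling, sampling, weighing, dilution, cooling, filtering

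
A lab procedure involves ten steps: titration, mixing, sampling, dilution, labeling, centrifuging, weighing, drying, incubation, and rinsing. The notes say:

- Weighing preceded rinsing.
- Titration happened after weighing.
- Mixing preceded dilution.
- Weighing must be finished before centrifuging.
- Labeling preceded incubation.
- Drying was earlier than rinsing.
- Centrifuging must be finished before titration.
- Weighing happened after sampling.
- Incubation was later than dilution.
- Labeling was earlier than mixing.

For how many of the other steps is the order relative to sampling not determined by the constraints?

5

Forced after sampling: centrifuging, rinsing, titration, and weighing.
That leaves dilution, drying, incubation, labeling, and mixing with no forced order relative to sampling — 5.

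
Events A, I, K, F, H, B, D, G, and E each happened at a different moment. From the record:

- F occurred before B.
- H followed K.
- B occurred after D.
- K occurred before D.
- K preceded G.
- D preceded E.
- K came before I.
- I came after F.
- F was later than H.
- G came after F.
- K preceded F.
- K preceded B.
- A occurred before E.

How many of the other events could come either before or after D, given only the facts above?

Forced before D: K; forced after D: B and E.
That leaves A, F, G, H, and I with no forced order relative to D — 5.

5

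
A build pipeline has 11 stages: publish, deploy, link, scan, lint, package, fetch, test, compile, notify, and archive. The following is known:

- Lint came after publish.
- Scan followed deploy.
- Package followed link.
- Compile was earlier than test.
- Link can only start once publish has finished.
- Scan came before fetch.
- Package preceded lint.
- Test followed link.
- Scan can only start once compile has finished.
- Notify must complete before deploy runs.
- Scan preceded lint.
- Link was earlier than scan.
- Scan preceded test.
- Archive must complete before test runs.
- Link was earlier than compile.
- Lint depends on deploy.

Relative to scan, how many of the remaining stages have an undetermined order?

Forced before scan: compile, deploy, link, notify, and publish; forced after scan: fetch, lint, and test.
That leaves archive and package with no forced order relative to scan — 2.

2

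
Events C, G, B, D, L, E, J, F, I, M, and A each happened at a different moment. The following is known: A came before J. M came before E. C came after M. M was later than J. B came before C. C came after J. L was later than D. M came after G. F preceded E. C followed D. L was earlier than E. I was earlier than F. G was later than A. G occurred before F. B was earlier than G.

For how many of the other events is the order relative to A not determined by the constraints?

4

Forced after A: C, E, F, G, J, and M.
That leaves B, D, I, and L with no forced order relative to A — 4.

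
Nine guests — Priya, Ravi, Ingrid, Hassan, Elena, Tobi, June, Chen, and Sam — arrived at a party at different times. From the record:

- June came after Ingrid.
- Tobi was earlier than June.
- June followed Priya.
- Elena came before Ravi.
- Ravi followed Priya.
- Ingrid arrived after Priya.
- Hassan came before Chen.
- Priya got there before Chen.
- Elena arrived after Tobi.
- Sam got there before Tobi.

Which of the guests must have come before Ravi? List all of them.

Directly stated before Ravi: Elena and Priya.
Sam reaches Ravi via Sam → Tobi → Elena → Ravi.
Tobi reaches Ravi via Tobi → Elena → Ravi.
No chain forces Ingrid (or any of the others) ahead of Ravi.

Elena, Priya, Sam, Tobi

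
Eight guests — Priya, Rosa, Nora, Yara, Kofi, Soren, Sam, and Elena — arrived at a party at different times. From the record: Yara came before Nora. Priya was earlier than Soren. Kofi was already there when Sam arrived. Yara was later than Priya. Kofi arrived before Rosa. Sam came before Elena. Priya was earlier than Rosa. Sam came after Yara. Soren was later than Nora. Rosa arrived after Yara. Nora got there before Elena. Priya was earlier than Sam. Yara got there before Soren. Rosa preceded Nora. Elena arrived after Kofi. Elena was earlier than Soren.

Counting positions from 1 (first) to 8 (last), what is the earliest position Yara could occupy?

Priya must come before Yara — 1 forced predecessor.
Nothing else is forced ahead of Yara, so their earliest slot is position 1 + 1 = 2.

2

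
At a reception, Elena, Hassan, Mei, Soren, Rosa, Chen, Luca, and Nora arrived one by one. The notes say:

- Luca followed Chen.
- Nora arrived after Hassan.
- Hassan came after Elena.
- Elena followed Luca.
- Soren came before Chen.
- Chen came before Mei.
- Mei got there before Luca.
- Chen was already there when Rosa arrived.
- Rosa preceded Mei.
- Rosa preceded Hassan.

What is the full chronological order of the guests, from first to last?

The constraints fix every adjacent pair, so only one ordering works:
Soren → Chen → Rosa → Mei → Luca → Elena → Hassan → Nora.

Soren, Chen, Rosa, Mei, Luca, Elena, Hassan, Nora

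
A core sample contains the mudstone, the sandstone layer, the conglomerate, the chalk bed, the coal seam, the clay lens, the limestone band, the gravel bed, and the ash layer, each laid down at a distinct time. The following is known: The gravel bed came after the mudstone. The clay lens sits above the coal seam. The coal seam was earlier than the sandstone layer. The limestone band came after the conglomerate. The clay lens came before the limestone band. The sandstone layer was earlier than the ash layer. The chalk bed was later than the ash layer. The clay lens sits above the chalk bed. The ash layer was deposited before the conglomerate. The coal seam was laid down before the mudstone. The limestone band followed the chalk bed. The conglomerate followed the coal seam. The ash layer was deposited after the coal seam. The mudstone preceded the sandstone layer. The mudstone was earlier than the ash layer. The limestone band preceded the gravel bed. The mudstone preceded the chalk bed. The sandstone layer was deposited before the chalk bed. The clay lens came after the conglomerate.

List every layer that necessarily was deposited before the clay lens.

Directly stated before the clay lens: the chalk bed, the coal seam, and the conglomerate.
The ash layer reaches the clay lens via the ash layer → the conglomerate → the clay lens.
The mudstone reaches the clay lens via the mudstone → the chalk bed → the clay lens.
The sandstone layer reaches the clay lens via the sandstone layer → the chalk bed → the clay lens.
No chain forces the limestone band (or any of the others) ahead of the clay lens.

the ash layer, the chalk bed, the coal seam, the conglomerate, the mudstone, the sandstone layer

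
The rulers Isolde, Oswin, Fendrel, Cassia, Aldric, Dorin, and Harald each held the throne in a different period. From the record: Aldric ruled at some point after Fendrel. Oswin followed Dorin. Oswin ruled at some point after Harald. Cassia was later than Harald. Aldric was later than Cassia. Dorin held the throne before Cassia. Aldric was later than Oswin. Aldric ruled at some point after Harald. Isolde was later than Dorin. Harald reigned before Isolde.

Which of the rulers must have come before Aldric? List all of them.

Cassia, Dorin, Fendrel, Harald, Oswin

Directly stated before Aldric: Cassia, Fendrel, Harald, and Oswin.
Dorin reaches Aldric via Dorin → Oswin → Aldric.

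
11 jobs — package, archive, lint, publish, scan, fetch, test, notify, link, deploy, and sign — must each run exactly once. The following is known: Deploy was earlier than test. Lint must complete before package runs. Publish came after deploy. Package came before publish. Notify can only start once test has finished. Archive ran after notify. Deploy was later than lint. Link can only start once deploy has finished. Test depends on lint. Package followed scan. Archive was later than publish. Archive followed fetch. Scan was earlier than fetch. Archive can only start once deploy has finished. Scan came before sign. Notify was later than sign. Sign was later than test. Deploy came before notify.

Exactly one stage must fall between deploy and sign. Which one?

Tracing the constraints gives deploy → test → sign, so test sits after deploy and before sign.
No other stage is forced both after deploy and before sign.

test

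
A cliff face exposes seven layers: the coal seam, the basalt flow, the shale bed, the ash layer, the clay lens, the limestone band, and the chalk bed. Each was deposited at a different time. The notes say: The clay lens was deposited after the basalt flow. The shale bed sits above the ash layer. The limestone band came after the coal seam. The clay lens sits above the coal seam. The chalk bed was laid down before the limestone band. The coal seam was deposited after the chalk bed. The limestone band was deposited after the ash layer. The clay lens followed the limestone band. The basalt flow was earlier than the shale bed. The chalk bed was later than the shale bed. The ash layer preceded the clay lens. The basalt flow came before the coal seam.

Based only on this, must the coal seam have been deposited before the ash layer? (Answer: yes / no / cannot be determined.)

no

Tracing the constraints gives the ash layer → the shale bed → the chalk bed → the coal seam, so the ash layer must come before the coal seam.
That means the coal seam cannot be before the ash layer.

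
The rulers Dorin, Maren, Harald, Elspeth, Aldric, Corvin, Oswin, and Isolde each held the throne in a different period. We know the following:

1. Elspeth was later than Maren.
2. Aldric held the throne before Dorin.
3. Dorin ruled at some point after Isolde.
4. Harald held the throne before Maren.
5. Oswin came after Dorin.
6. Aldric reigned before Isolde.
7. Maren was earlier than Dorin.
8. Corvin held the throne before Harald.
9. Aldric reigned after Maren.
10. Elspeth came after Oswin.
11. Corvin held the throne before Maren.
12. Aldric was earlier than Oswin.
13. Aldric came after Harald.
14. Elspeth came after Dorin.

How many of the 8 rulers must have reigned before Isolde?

Directly stated before Isolde: Aldric.
Corvin reaches Isolde via Corvin → Maren → Aldric → Isolde.
Harald reaches Isolde via Harald → Aldric → Isolde.
Maren reaches Isolde via Maren → Aldric → Isolde.
No chain forces Dorin (or any of the others) ahead of Isolde.
That's Aldric, Corvin, Harald, and Maren — 4 in all.

4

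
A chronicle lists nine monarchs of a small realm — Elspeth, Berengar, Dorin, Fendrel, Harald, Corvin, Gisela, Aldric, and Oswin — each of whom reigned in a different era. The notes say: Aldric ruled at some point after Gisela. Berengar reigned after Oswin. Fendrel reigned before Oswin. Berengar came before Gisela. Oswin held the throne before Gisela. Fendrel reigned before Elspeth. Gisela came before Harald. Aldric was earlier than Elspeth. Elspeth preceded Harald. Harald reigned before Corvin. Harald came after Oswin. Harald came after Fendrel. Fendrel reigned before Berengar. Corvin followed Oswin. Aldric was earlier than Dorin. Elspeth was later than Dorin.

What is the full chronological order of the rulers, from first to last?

Fendrel, Oswin, Berengar, Gisela, Aldric, Dorin, Elspeth, Harald, Corvin

The constraints fix every adjacent pair, so only one ordering works:
Fendrel → Oswin → Berengar → Gisela → Aldric → Dorin → Elspeth → Harald → Corvin.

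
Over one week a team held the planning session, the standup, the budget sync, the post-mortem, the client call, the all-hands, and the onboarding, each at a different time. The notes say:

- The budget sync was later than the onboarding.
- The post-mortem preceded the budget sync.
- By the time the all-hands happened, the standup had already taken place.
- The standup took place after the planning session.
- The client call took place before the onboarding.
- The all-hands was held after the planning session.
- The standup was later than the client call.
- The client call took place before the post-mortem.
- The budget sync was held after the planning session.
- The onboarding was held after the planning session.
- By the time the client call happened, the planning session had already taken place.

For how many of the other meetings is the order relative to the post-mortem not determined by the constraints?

3

Forced before the post-mortem: the client call and the planning session; forced after the post-mortem: the budget sync.
That leaves the all-hands, the onboarding, and the standup with no forced order relative to the post-mortem — 3.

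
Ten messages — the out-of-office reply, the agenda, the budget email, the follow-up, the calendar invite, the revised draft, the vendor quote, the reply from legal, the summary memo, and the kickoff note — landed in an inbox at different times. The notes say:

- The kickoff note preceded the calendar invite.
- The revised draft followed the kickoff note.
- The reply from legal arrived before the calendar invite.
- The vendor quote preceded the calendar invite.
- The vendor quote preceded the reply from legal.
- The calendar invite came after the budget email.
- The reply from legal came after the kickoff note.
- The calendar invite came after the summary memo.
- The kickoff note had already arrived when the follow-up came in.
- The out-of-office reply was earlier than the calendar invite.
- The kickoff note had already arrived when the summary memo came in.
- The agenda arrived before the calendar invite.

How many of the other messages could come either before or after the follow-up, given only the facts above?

8

Forced before the follow-up: the kickoff note.
That leaves the agenda, the budget email, the calendar invite, the out-of-office reply, the reply from legal, the revised draft, the summary memo, and the vendor quote with no forced order relative to the follow-up — 8.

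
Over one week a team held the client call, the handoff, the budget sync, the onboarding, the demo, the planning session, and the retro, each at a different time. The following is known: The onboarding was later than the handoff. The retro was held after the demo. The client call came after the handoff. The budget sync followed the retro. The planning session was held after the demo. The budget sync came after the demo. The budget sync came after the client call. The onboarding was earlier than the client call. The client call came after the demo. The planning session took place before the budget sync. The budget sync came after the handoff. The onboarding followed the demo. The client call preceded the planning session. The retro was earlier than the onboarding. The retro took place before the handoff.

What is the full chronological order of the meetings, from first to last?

The constraints fix every adjacent pair, so only one ordering works:
the demo → the retro → the handoff → the onboarding → the client call → the planning session → the budget sync.

the demo, the retro, the handoff, the onboarding, the client call, the planning session, the budget sync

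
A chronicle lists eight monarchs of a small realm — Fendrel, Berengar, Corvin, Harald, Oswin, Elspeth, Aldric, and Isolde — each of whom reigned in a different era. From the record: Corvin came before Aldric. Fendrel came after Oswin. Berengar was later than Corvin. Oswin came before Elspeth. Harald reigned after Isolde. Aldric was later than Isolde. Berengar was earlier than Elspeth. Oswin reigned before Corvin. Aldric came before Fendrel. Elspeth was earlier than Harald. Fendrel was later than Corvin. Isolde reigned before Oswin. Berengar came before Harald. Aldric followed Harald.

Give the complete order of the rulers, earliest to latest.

The constraints fix every adjacent pair, so only one ordering works:
Isolde → Oswin → Corvin → Berengar → Elspeth → Harald → Aldric → Fendrel.

Isolde, Oswin, Corvin, Berengar, Elspeth, Harald, Aldric, Fendrel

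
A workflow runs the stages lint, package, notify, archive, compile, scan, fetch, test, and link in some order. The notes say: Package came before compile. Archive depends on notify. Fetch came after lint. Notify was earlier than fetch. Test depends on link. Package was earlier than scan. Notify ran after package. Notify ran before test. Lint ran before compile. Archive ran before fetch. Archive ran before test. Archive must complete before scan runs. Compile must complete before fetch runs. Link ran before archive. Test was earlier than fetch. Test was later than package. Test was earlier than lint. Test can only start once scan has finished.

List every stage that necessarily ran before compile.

Directly stated before compile: lint and package.
Archive reaches compile via archive → test → lint → compile.
Link reaches compile via link → test → lint → compile.
Notify reaches compile via notify → test → lint → compile.
Likewise scan and test each reach compile by chaining the stated constraints.
No chain forces fetch ahead of compile.

archive, link, lint, notify, package, scan, test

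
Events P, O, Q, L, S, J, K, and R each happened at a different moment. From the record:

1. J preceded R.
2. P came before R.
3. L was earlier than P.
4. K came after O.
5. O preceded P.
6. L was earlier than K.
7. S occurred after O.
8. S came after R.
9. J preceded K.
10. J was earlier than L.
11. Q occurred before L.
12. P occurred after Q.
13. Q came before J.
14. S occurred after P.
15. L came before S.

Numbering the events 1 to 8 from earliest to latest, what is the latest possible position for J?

J must come before K, L, P, R, and S — 5 events forced after it.
Everything else can be placed before J in some valid order, so J can sit as late as position 8 − 5 = 3.

3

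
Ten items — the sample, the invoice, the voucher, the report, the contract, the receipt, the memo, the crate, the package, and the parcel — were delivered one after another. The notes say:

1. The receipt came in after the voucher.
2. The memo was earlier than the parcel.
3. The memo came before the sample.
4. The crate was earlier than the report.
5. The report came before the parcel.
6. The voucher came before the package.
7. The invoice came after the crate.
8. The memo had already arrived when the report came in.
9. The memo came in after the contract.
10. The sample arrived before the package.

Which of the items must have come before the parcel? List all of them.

the contract, the crate, the memo, the report

Directly stated before the parcel: the memo and the report.
The contract reaches the parcel via the contract → the memo → the parcel.
The crate reaches the parcel via the crate → the report → the parcel.
No chain forces the voucher (or any of the others) ahead of the parcel.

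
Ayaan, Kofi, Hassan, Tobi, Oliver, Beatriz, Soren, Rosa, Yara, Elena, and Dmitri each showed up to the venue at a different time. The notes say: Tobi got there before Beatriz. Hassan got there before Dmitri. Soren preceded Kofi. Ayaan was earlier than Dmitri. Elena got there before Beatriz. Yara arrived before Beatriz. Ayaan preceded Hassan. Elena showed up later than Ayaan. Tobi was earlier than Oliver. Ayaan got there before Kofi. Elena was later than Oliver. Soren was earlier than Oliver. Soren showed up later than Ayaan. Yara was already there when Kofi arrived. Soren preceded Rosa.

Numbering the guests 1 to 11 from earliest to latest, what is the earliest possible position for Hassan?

2

Ayaan must come before Hassan — 1 forced predecessor.
Nothing else is forced ahead of Hassan, so their earliest slot is position 1 + 1 = 2.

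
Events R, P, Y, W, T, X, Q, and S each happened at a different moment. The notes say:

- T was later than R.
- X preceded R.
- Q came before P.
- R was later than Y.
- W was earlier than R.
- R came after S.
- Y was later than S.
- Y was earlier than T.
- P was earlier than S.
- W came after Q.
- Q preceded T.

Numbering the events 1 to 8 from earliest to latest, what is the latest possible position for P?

P must come before R, S, T, and Y — 4 events forced after it.
Everything else can be placed before P in some valid order, so P can sit as late as position 8 − 4 = 4.

4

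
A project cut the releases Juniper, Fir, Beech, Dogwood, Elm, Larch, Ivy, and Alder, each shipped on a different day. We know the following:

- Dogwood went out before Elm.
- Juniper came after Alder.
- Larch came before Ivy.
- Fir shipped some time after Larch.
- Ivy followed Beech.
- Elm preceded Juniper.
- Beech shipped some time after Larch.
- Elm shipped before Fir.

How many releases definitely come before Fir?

Directly stated before Fir: Elm and Larch.
Dogwood reaches Fir via Dogwood → Elm → Fir.
That's Dogwood, Elm, and Larch — 3 in all.

3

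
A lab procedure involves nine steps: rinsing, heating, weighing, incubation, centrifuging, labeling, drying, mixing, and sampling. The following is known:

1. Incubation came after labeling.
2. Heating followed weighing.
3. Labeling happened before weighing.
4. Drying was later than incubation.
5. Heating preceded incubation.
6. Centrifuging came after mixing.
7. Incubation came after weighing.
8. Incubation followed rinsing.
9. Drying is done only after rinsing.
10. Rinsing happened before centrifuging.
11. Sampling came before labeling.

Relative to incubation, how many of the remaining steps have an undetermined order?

2

Forced before incubation: heating, labeling, rinsing, sampling, and weighing; forced after incubation: drying.
That leaves centrifuging and mixing with no forced order relative to incubation — 2.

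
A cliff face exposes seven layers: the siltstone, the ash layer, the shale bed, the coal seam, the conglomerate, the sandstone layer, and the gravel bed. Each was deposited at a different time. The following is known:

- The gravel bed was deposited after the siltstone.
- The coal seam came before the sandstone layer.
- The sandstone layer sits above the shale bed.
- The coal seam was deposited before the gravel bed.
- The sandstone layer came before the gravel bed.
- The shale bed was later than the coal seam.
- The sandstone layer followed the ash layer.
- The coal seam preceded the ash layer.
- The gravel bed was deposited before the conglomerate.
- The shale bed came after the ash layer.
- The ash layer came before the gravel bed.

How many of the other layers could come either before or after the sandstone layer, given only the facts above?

1

Forced before the sandstone layer: the ash layer, the coal seam, and the shale bed; forced after the sandstone layer: the conglomerate and the gravel bed.
That leaves the siltstone with no forced order relative to the sandstone layer — 1.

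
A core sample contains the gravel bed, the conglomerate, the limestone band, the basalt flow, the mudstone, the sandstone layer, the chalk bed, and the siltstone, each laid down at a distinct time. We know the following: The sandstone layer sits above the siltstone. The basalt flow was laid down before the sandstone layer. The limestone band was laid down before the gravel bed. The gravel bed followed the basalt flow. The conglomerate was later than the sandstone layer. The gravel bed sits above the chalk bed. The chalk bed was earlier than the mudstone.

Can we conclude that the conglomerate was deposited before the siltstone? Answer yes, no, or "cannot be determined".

Tracing the constraints gives the siltstone → the sandstone layer → the conglomerate, so the siltstone must come before the conglomerate.
That means the conglomerate cannot be before the siltstone.

no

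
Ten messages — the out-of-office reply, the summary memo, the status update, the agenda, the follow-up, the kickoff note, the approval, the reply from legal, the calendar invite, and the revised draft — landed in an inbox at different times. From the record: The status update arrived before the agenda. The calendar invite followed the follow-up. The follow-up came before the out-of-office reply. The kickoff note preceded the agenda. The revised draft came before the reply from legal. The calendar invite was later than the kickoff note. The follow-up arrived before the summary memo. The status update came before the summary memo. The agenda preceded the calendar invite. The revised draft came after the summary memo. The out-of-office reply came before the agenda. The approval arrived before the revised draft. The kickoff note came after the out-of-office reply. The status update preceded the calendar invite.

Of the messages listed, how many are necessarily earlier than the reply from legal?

5

Directly stated before the reply from legal: the revised draft.
The approval reaches the reply from legal via the approval → the revised draft → the reply from legal.
The follow-up reaches the reply from legal via the follow-up → the summary memo → the revised draft → the reply from legal.
The status update reaches the reply from legal via the status update → the summary memo → the revised draft → the reply from legal.
Likewise the summary memo reaches the reply from legal by chaining the stated constraints.
No chain forces the calendar invite (or any of the others) ahead of the reply from legal.
That's the approval, the follow-up, the revised draft, the status update, and the summary memo — 5 in all.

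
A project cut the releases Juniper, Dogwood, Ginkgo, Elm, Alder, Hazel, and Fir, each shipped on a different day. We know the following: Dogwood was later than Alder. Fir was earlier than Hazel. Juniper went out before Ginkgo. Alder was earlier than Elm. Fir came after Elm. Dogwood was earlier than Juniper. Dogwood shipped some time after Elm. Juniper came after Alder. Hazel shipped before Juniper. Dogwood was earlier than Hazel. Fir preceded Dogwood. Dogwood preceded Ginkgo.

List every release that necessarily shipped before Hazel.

Alder, Dogwood, Elm, Fir

Directly stated before Hazel: Dogwood and Fir.
Alder reaches Hazel via Alder → Dogwood → Hazel.
Elm reaches Hazel via Elm → Dogwood → Hazel.
No chain forces Ginkgo (or any of the others) ahead of Hazel.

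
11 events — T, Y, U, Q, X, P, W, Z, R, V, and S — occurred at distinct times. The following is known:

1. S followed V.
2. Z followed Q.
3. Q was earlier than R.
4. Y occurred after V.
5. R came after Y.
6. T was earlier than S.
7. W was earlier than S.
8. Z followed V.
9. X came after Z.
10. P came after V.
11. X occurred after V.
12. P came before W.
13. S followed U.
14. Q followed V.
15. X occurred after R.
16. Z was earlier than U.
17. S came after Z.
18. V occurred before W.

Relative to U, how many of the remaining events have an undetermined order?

Forced before U: Q, V, and Z; forced after U: S.
That leaves P, R, T, W, X, and Y with no forced order relative to U — 6.

6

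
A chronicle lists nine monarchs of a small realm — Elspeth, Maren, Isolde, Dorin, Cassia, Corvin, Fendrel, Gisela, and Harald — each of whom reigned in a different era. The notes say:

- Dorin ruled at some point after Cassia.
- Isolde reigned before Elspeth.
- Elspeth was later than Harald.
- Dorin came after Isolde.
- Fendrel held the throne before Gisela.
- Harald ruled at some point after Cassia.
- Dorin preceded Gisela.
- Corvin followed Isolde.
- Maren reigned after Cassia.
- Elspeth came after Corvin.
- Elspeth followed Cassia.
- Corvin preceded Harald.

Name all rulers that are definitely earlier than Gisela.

Directly stated before Gisela: Dorin and Fendrel.
Cassia reaches Gisela via Cassia → Dorin → Gisela.
Isolde reaches Gisela via Isolde → Dorin → Gisela.
No chain forces Corvin (or any of the others) ahead of Gisela.

Cassia, Dorin, Fendrel, Isolde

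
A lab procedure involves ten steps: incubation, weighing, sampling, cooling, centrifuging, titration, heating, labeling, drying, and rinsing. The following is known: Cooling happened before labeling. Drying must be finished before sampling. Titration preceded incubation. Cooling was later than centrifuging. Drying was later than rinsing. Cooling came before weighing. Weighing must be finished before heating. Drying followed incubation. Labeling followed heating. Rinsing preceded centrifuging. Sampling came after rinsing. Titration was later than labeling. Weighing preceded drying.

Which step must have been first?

rinsing

Rinsing has a chain of constraints placing it before every other step, so rinsing must be first.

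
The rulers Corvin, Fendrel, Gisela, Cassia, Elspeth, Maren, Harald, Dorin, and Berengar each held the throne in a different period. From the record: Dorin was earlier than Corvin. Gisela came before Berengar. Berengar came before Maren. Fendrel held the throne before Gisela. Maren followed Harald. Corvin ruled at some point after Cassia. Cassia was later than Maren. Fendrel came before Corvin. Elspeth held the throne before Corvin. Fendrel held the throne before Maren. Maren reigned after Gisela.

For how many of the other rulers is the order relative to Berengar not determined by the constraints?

Forced before Berengar: Fendrel and Gisela; forced after Berengar: Cassia, Corvin, and Maren.
That leaves Dorin, Elspeth, and Harald with no forced order relative to Berengar — 3.

3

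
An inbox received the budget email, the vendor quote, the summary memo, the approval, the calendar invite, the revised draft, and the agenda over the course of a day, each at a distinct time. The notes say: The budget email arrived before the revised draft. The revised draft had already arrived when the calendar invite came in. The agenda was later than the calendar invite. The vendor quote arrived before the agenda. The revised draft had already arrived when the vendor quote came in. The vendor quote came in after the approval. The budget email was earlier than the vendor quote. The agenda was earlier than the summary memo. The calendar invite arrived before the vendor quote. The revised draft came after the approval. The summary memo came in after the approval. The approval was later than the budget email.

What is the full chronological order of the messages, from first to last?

the budget email, the approval, the revised draft, the calendar invite, the vendor quote, the agenda, the summary memo

The constraints fix every adjacent pair, so only one ordering works:
the budget email → the approval → the revised draft → the calendar invite → the vendor quote → the agenda → the summary memo.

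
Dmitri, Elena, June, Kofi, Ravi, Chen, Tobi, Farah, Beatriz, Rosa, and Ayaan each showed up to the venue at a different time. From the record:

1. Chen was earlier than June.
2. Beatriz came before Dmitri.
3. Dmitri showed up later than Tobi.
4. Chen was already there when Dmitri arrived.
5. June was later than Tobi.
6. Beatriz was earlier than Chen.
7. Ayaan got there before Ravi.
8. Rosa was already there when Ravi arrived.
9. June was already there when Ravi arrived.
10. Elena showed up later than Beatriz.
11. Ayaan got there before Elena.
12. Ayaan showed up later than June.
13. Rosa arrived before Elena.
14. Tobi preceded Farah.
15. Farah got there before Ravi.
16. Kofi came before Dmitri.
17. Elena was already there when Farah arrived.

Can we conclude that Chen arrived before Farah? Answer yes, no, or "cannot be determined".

Chain the constraints: Chen → June → Ayaan → Elena → Farah. Each link is directly stated, so Chen comes before Farah.

yes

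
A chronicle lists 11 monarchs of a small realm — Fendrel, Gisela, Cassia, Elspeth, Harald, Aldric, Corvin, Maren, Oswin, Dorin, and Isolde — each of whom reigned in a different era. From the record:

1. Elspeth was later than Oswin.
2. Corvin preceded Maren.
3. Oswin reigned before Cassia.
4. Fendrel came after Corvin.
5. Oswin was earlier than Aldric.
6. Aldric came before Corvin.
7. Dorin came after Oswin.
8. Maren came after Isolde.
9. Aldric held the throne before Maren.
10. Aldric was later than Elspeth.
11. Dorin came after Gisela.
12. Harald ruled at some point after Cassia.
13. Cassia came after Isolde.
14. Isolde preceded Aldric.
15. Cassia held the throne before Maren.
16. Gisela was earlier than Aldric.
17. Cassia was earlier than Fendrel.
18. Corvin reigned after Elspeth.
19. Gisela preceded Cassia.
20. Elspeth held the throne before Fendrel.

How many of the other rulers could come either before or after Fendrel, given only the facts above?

3

Forced before Fendrel: Aldric, Cassia, Corvin, Elspeth, Gisela, Isolde, and Oswin.
That leaves Dorin, Harald, and Maren with no forced order relative to Fendrel — 3.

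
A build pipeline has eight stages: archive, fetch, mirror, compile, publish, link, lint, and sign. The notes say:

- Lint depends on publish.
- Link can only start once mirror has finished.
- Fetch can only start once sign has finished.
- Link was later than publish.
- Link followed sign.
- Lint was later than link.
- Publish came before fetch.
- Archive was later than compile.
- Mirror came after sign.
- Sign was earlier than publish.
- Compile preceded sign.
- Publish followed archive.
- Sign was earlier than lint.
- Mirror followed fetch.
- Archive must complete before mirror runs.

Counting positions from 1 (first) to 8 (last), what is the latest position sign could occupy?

3

Sign must come before fetch, link, lint, mirror, and publish — 5 stages forced after it.
Everything else can be placed before sign in some valid order, so sign can sit as late as position 8 − 5 = 3.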